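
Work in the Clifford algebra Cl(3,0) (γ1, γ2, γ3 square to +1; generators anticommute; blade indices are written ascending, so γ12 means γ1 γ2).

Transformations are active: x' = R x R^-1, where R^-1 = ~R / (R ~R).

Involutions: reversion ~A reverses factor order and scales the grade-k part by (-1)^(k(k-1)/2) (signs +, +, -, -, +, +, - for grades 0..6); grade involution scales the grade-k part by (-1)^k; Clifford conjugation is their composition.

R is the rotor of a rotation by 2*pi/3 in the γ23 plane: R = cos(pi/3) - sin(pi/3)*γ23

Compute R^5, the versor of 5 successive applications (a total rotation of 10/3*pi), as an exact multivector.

The rotor phase is half the rotation angle and phases add under composition, so 5 steps in the γ23 plane accumulate phase 5*(pi/3) = 5*pi/3: R^5 = cos(5*pi/3) - sin(5*pi/3)*γ23.
cos(5*pi/3) = 1/2 and sin(5*pi/3) = -sqrt(3)/2, so R^5 = 1/2 + sqrt(3)/2*γ23. The net rotation is 4/3*pi (after discarding 1 full turn, each of which contributes a factor -1 to the rotor); the rotor keeps the half-angle phase exactly.
Answer: 1/2 + sqrt(3)/2*γ23


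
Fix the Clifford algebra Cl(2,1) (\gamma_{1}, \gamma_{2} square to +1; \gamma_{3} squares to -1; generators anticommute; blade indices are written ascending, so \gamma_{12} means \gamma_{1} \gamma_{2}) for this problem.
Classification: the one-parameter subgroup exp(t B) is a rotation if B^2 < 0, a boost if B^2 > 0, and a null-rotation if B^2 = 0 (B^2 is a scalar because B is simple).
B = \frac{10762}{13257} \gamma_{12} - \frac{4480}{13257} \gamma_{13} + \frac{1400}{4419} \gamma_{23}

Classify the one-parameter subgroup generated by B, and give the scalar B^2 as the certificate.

B^2 term by term: the squares give (\frac{10762}{13257})^2*(\gamma_{12})^2 + (-\frac{4480}{13257})^2*(\gamma_{13})^2 + (\frac{1400}{4419})^2*(\gamma_{23})^2 = \frac{115820644}{175748049}*(-1) + \frac{20070400}{175748049}*(+1) + \frac{1960000}{19527561}*(+1) = -\frac{4}{9} (each basis 2-blade squares to minus the product of its generators' squares); cross terms between blades sharing an index anticommute and cancel. So B^2 = -\frac{4}{9}.
Answer: rotation, certificate B^2 = -\frac{4}{9}. Because -\frac{4}{9} is invariant under every versor sandwich, the classification follows from its sign alone.


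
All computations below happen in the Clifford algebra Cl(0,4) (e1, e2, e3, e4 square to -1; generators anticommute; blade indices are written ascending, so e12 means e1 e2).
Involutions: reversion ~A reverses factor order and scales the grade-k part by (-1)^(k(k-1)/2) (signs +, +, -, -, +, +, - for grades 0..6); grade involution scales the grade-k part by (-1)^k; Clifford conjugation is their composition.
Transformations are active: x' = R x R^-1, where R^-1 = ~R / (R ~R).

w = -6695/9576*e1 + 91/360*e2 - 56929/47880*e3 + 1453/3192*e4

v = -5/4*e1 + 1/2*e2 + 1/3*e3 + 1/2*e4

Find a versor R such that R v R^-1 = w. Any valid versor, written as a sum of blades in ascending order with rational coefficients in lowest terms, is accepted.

Key observation: q(v) = q(w) = -313/144 (sandwiches preserve the norm), so R = v + w = -18665/9576*e1 + 271/360*e2 - 40969/47880*e3 + 3049/3192*e4 works whenever it is invertible — the component of v along it is kept and (v - w)/2 reverses, sending v to w.
Answer: -18665/9576*e1 + 271/360*e2 - 40969/47880*e3 + 3049/3192*e4


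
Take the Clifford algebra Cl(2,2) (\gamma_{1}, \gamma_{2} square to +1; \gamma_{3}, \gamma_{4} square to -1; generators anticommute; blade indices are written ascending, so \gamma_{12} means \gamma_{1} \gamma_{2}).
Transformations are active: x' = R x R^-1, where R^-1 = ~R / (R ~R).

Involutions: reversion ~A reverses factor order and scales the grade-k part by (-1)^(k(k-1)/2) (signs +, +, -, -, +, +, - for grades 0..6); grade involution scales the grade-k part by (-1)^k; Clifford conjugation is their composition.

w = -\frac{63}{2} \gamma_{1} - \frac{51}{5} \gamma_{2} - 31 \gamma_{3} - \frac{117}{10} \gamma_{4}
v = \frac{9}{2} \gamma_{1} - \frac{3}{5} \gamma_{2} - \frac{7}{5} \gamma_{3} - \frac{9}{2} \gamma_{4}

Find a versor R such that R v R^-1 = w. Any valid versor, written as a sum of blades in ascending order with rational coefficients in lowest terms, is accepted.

Key observation: q(v) = q(w) = -\frac{8}{5} (sandwiches preserve the norm), so R = v + w = -27 \gamma_{1} - \frac{54}{5} \gamma_{2} - \frac{162}{5} \gamma_{3} - \frac{81}{5} \gamma_{4} works whenever it is invertible — the component of v along it is kept and (v - w)/2 reverses, sending v to w.
Answer: -27 \gamma_{1} - \frac{54}{5} \gamma_{2} - \frac{162}{5} \gamma_{3} - \frac{81}{5} \gamma_{4}


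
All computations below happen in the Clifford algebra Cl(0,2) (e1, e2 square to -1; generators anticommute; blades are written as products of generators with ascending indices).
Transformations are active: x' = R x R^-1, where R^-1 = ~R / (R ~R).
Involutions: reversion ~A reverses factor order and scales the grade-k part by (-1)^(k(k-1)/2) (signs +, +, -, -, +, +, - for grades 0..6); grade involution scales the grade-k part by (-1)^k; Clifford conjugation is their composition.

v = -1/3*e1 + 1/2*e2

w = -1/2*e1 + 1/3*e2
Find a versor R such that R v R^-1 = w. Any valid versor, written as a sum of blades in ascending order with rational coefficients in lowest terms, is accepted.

Key observation: q(v) = q(w) = -13/36 (sandwiches preserve the norm), so R = v + w = -5/6*e1 + 5/6*e2 works whenever it is invertible — the component of v along it is kept and (v - w)/2 reverses, sending v to w.
Answer: -5/6*e1 + 5/6*e2


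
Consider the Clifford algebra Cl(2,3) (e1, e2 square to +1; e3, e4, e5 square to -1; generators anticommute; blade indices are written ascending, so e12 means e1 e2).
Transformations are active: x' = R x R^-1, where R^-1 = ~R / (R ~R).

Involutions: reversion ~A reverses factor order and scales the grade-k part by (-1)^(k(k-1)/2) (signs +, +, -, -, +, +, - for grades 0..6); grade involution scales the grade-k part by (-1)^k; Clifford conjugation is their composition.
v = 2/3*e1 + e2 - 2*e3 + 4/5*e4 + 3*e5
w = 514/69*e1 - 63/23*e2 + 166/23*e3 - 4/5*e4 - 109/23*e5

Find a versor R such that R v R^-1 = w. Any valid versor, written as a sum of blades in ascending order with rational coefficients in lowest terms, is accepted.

Reasoning: v^2 = w^2 = -2744/225 since conjugation preserves the quadratic form; R = v + w = 560/69*e1 - 40/23*e2 + 120/23*e3 - 40/23*e5 is then valid when invertible, keeping its own part and reversing (v - w)/2.
Answer: 560/69*e1 - 40/23*e2 + 120/23*e3 - 40/23*e5


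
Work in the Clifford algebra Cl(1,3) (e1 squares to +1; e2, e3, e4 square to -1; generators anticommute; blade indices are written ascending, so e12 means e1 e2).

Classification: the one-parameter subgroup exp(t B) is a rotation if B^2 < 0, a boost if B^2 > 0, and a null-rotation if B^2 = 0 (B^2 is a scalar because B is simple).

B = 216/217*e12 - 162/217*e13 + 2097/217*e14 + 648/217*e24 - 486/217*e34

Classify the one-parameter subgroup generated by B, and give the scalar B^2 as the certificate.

B^2 term by term: the squares give (216/217)^2*(e12)^2 + (-162/217)^2*(e13)^2 + (2097/217)^2*(e14)^2 + (648/217)^2*(e24)^2 + (-486/217)^2*(e34)^2 = 46656/47089*(+1) + 26244/47089*(+1) + 4397409/47089*(+1) + 419904/47089*(-1) + 236196/47089*(-1) = 81 (each basis 2-blade squares to minus the product of its generators' squares); cross terms between blades sharing an index anticommute and cancel; the commuting (index-disjoint) pairs give grade-4 terms 2*c*c'*(blade product), which cancel blade by blade — e1234: -209952/47089 + 209952/47089 = 0 — confirming B is simple. So B^2 = 81.
Answer: boost, certificate B^2 = 81. Because 81 is invariant under every versor sandwich, the classification follows from its sign alone.


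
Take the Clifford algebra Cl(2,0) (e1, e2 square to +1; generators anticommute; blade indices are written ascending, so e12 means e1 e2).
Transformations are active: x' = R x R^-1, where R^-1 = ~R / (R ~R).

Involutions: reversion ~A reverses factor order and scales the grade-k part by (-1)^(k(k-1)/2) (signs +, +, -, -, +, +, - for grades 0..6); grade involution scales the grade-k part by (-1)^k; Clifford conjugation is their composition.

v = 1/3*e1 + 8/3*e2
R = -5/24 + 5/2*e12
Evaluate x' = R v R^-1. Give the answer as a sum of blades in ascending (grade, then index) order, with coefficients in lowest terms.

~R = -5/24 - 5/2*e12, and R ~R = 3625/576, so R^-1 = ~R / (3625/576).
R v = 475/72*e1 - 25/18*e2
Answer: -67/87*e1 - 224/87*e2


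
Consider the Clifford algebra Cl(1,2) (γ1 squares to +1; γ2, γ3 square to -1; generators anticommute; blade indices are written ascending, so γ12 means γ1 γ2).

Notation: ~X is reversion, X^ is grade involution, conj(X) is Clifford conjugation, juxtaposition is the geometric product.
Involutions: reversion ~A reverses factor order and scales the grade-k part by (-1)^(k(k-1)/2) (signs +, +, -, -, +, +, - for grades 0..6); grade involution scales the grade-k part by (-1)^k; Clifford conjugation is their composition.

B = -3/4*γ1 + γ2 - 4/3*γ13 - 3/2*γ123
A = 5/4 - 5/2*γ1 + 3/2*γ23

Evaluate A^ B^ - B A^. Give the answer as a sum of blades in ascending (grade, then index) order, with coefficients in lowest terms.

first term: 15/8 - 21/16*γ1 - 5/4*γ2 - 29/6*γ3 - 1/2*γ12 - 5/3*γ13 + 15/4*γ23 + 3*γ123
second term: -15/8 + 21/16*γ1 + 5/4*γ2 + 11/6*γ3 - 9/2*γ12 - 5/3*γ13 - 15/4*γ23 - 3*γ123
Answer: 15/4 - 21/8*γ1 - 5/2*γ2 - 20/3*γ3 + 4*γ12 + 15/2*γ23 + 6*γ123


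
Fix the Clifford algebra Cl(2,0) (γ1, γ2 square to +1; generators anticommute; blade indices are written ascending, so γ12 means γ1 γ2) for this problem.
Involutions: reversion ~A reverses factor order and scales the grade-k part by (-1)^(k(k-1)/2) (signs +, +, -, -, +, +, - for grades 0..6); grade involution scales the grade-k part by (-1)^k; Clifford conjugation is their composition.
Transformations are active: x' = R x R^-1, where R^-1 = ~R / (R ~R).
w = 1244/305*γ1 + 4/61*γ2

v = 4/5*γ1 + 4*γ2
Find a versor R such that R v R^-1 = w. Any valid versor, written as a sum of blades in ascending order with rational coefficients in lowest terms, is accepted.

Since q(v) = q(w) = 416/25, the sum R = v + w = 1488/305*γ1 + 248/61*γ2 does the job whenever invertible.
Answer: 1488/305*γ1 + 248/61*γ2


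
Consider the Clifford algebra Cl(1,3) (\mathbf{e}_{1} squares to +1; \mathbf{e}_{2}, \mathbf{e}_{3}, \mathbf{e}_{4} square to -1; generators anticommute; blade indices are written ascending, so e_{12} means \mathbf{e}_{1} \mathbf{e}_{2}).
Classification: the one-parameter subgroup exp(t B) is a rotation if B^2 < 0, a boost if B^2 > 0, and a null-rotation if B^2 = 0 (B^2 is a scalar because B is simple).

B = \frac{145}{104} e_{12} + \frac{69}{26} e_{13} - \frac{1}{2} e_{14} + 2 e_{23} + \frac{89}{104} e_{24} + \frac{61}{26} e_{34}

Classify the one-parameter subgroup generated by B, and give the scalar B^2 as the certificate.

B^2 term by term: the squares give (\frac{145}{104})^2*(e_{12})^2 + (\frac{69}{26})^2*(e_{13})^2 + (-\frac{1}{2})^2*(e_{14})^2 + (2)^2*(e_{23})^2 + (\frac{89}{104})^2*(e_{24})^2 + (\frac{61}{26})^2*(e_{34})^2 = \frac{21025}{10816}*(+1) + \frac{4761}{676}*(+1) + \frac{1}{4}*(+1) + 4*(-1) + \frac{7921}{10816}*(-1) + \frac{3721}{676}*(-1) = -1 (each basis 2-blade squares to minus the product of its generators' squares); cross terms between blades sharing an index anticommute and cancel; the commuting (index-disjoint) pairs give grade-4 terms 2*c*c'*(blade product), which cancel blade by blade — e_{1234}: \frac{8845}{1352} - \frac{6141}{1352} - 2 = 0 — confirming B is simple. So B^2 = -1.
Answer: rotation, certificate B^2 = -1. Note: conjugating B changes its blade decomposition but never the scalar B^2 = -1, whose sign settles the classification.


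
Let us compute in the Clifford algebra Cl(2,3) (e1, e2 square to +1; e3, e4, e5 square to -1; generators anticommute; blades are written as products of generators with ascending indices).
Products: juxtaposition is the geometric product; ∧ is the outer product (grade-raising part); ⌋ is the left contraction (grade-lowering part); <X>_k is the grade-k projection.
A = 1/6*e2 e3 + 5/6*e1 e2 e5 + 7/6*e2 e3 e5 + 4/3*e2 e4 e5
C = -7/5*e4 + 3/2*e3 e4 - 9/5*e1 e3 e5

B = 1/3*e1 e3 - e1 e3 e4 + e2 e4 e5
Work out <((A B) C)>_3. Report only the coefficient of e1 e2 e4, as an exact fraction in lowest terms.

step 1: -4/3 - 1/18*e1 e2 - 5/6*e1 e4 + 7/6*e3 e4 + 1/6*e1 e2 e4 - 7/18*e1 e2 e5 - 5/18*e2 e3 e5 - 1/6*e3 e4 e5 + 4/3*e1 e2 e3 e5 - 7/6*e1 e2 e4 e5 - 5/6*e2 e3 e4 e5 - 4/9*e1 e2 e3 e4 e5
step 2: -7/4 - 7/6*e1 - 12/5*e2 + 49/30*e3 + 28/15*e4 + 1/4*e5 + 11/15*e1 e2 - 5/4*e1 e3 - 3/10*e1 e4 + 7/10*e2 e3 + 4/5*e2 e4 + 5/4*e2 e5 - 2*e3 e4 + 7/30*e3 e5 + 1/4*e1 e2 e3 + 71/45*e1 e2 e4 + 23/10*e1 e2 e5 + 12/5*e1 e3 e5 - 21/10*e1 e4 e5 + 21/10*e2 e3 e4 + 16/15*e2 e3 e5 + 5/12*e2 e4 e5 + 3/2*e3 e4 e5 - 1/12*e1 e2 e3 e4 - 203/180*e1 e2 e3 e5 - 229/90*e1 e2 e4 e5 - 4/45*e2 e3 e4 e5 + 77/60*e1 e2 e3 e4 e5
step 3: 1/4*e1 e2 e3 + 71/45*e1 e2 e4 + 23/10*e1 e2 e5 + 12/5*e1 e3 e5 - 21/10*e1 e4 e5 + 21/10*e2 e3 e4 + 16/15*e2 e3 e5 + 5/12*e2 e4 e5 + 3/2*e3 e4 e5
Answer: 71/45


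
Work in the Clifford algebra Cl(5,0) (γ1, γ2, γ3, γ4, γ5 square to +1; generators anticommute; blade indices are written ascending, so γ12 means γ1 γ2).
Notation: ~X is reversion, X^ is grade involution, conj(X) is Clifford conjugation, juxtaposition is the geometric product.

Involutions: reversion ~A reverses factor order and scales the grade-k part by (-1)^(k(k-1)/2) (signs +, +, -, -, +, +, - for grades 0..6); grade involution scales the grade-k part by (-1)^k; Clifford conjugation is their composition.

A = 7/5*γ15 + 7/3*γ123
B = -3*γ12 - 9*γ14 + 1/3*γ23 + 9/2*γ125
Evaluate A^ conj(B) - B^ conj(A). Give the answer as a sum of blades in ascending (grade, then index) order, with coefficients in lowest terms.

first term: -7/9*γ1 + 63/10*γ2 + 7*γ3 + 21/5*γ25 + 21/2*γ35 + 63/5*γ45 - 21*γ234 - 7/15*γ1235
second term: -7/9*γ1 + 63/10*γ2 + 7*γ3 - 21/5*γ25 - 21/2*γ35 - 63/5*γ45 + 21*γ234 - 7/15*γ1235
Answer: 42/5*γ25 + 21*γ35 + 126/5*γ45 - 42*γ234


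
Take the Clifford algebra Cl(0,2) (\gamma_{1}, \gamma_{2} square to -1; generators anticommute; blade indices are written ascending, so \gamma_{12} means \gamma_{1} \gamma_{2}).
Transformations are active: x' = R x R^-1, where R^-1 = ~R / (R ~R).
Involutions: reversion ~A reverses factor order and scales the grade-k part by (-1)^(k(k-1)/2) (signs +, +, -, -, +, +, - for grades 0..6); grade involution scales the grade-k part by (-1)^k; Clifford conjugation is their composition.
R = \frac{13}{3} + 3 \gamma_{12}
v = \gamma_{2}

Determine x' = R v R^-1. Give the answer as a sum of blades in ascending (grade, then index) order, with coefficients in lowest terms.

~R = \frac{13}{3} - 3 \gamma_{12}, and R ~R = \frac{250}{9}, so R^-1 = ~R / (\frac{250}{9}).
R v = -3 \gamma_{1} + \frac{13}{3} \gamma_{2}
Answer: -\frac{117}{125} \gamma_{1} + \frac{44}{125} \gamma_{2}


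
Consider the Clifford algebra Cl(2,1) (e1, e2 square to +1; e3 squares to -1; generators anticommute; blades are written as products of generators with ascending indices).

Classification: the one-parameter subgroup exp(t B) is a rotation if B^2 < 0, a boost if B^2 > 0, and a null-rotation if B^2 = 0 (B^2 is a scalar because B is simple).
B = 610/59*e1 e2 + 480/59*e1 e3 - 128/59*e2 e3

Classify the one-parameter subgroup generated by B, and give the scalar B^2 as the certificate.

B^2 term by term: the squares give (610/59)^2*(e1 e2)^2 + (480/59)^2*(e1 e3)^2 + (-128/59)^2*(e2 e3)^2 = 372100/3481*(-1) + 230400/3481*(+1) + 16384/3481*(+1) = -36 (each basis 2-blade squares to minus the product of its generators' squares); cross terms between blades sharing an index anticommute and cancel. So B^2 = -36.
Answer: rotation, certificate B^2 = -36. Why this suffices: the scalar -36 survives any versor conjugation, so its sign alone determines the class however B is presented.


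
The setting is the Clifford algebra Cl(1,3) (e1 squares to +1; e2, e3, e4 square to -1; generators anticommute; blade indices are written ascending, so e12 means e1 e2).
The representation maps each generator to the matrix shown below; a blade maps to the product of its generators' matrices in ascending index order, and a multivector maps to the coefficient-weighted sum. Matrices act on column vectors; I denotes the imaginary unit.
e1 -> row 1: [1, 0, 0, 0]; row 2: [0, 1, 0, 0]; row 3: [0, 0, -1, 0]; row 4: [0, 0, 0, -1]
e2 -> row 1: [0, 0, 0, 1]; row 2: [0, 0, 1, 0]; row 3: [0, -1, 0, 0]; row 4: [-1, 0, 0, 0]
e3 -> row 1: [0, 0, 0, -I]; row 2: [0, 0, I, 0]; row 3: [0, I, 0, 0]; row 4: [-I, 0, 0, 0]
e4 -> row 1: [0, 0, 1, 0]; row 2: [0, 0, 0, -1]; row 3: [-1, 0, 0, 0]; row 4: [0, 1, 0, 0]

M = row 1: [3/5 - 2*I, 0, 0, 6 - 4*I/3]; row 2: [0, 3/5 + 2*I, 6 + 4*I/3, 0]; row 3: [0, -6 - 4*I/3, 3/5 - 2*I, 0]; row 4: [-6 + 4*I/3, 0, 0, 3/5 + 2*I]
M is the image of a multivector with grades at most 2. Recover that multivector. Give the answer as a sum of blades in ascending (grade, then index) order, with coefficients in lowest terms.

Method: the blade images are trace-orthogonal — tr(rho(e_A) rho(e_B)^-1) = 4 if A = B and 0 otherwise — and rho(e_A)^-1 = (e_A)^2 * rho(e_A) with (e_A)^2 = +1 or -1, so the coefficient of e_A in the preimage is (e_A)^2 * tr(M rho(e_A))/4.
Nonzero projections over blades of grade <= 2: 1: (1)^2 = +1, tr(M 1) = 12/5, coefficient 3/5; e2: (e2)^2 = -1, tr(M rho(e2)) = -24, coefficient 6; e13: (e13)^2 = +1, tr(M rho(e13)) = 16/3, coefficient 4/3; e23: (e23)^2 = -1, tr(M rho(e23)) = -8, coefficient 2. Every other blade of grade <= 2 projects to 0.
Answer: 3/5 + 6*e2 + 4/3*e13 + 2*e23


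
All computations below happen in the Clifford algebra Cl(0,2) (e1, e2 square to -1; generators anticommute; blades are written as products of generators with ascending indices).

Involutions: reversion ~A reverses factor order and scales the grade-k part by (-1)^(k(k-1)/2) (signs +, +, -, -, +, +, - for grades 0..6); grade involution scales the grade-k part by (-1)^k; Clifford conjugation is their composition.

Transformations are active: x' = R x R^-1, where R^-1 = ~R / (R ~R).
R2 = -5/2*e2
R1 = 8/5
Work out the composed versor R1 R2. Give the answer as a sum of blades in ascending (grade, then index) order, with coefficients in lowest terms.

Distribute over the terms of R1 (each basis-blade product reordered to ascending indices, repeated generators contracted through their squares):
(8/5) R2 = -4*e2
Answer: -4*e2


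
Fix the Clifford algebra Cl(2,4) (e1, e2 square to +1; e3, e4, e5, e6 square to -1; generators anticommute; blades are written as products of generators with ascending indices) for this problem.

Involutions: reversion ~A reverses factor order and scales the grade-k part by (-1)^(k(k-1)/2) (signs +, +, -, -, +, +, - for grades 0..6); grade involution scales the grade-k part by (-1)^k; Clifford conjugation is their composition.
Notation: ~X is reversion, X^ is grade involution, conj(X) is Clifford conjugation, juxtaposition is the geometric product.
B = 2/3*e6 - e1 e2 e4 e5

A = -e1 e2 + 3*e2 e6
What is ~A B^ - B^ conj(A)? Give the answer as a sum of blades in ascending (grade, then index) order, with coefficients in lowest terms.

first term: -2*e2 + e4 e5 - 2/3*e1 e2 e6 - 3*e1 e4 e5 e6
second term: 2*e2 + e4 e5 - 2/3*e1 e2 e6 + 3*e1 e4 e5 e6
Answer: -4*e2 - 6*e1 e4 e5 e6


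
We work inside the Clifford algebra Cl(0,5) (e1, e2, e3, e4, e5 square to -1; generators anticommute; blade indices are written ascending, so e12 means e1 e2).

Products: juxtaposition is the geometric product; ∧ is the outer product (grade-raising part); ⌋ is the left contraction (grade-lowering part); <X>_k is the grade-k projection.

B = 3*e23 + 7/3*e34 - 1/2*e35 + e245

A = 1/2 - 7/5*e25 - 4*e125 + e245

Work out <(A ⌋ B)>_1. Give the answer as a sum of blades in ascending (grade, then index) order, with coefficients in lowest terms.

step 1: 1 - 7/5*e4 + 3/2*e23 + 7/6*e34 - 1/4*e35 + 1/2*e245
step 2: -7/5*e4
Answer: -7/5*e4


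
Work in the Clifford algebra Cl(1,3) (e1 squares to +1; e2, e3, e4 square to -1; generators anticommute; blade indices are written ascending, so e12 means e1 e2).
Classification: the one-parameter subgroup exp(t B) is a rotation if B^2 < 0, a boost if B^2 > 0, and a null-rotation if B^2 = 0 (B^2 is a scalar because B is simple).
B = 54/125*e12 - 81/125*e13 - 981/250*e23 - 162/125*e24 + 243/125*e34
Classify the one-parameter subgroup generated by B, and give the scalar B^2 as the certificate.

B^2 term by term: the squares give (54/125)^2*(e12)^2 + (-81/125)^2*(e13)^2 + (-981/250)^2*(e23)^2 + (-162/125)^2*(e24)^2 + (243/125)^2*(e34)^2 = 2916/15625*(+1) + 6561/15625*(+1) + 962361/62500*(-1) + 26244/15625*(-1) + 59049/15625*(-1) = -81/4 (each basis 2-blade squares to minus the product of its generators' squares); cross terms between blades sharing an index anticommute and cancel; the commuting (index-disjoint) pairs give grade-4 terms 2*c*c'*(blade product), which cancel blade by blade — e1234: 26244/15625 - 26244/15625 = 0 — confirming B is simple. So B^2 = -81/4.
Answer: rotation, certificate B^2 = -81/4. Note: conjugating B changes its blade decomposition but never the scalar B^2 = -81/4, whose sign settles the classification.


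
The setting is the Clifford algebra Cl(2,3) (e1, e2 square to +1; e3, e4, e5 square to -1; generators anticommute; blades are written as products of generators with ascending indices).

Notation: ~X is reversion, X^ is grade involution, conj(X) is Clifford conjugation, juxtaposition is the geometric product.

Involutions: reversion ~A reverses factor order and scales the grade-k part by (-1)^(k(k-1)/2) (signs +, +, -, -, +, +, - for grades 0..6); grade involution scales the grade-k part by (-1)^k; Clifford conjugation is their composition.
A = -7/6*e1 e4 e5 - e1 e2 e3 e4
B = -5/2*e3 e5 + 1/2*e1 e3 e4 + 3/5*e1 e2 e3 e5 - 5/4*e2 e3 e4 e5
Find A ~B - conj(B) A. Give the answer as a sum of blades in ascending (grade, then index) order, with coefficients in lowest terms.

first term: 1/2*e2 - 5/4*e1 e5 + 7/12*e3 e5 + 3/5*e4 e5 - 35/24*e1 e2 e3 + 35/12*e1 e3 e4 + 7/10*e2 e3 e4 - 5/2*e1 e2 e4 e5
second term: 1/2*e2 + 5/4*e1 e5 + 7/12*e3 e5 - 3/5*e4 e5 - 35/24*e1 e2 e3 - 35/12*e1 e3 e4 + 7/10*e2 e3 e4 + 5/2*e1 e2 e4 e5
Answer: -5/2*e1 e5 + 6/5*e4 e5 + 35/6*e1 e3 e4 - 5*e1 e2 e4 e5


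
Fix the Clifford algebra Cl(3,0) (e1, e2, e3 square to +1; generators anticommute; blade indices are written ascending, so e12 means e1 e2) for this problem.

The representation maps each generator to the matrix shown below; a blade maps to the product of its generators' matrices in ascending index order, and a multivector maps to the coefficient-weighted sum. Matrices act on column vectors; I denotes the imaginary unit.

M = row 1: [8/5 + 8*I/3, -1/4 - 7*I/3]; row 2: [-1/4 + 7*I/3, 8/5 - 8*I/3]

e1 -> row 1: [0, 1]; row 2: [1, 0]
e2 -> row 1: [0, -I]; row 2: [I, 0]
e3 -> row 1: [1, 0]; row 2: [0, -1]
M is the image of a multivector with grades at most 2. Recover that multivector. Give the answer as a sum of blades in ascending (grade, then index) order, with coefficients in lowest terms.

Method: 1, rho(e1), rho(e2), rho(e3) form a trace-orthogonal basis of the 2x2 complex matrices (tr(X Y) = 2 if X = Y, else 0), so M = m0*1 + m1*rho(e1) + m2*rho(e2) + m3*rho(e3) with m0 = tr(M)/2 = 8/5, m1 = tr(M rho(e1))/2 = -1/4, m2 = tr(M rho(e2))/2 = 7/3, m3 = tr(M rho(e3))/2 = 8*I/3.
Multiplying table entries, the bivector images are rho(e12) = I*rho(e3), rho(e13) = -I*rho(e2), rho(e23) = I*rho(e1); with real blade coefficients the real parts of m0..m3 are the coefficients of 1, e1, e2, e3 and the imaginary parts give the bivectors (e23: Im m1, e13: -Im m2, e12: Im m3).
Answer: 8/5 - 1/4*e1 + 7/3*e2 + 8/3*e12


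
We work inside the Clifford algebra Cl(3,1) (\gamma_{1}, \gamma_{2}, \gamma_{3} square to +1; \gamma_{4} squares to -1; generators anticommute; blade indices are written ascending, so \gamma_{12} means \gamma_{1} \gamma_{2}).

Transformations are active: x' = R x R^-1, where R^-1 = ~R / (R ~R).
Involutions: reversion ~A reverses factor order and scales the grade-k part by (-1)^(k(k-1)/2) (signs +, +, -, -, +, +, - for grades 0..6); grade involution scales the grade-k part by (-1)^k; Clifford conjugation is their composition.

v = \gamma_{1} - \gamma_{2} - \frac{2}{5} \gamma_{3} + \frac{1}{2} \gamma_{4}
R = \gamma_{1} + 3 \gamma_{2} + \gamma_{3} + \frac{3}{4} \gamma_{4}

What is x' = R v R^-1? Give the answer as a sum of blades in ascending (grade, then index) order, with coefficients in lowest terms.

~R = \gamma_{1} + 3 \gamma_{2} + \gamma_{3} + \frac{3}{4} \gamma_{4}, and R ~R = \frac{167}{16}, so R^-1 = ~R / (\frac{167}{16}).
R v = -\frac{111}{40} - 4 \gamma_{12} - \frac{7}{5} \gamma_{13} - \frac{1}{4} \gamma_{14} - \frac{1}{5} \gamma_{23} + \frac{9}{4} \gamma_{24} + \frac{4}{5} \gamma_{34}
Answer: -\frac{1279}{835} \gamma_{1} - \frac{497}{835} \gamma_{2} - \frac{22}{167} \gamma_{3} - \frac{1501}{1670} \gamma_{4}


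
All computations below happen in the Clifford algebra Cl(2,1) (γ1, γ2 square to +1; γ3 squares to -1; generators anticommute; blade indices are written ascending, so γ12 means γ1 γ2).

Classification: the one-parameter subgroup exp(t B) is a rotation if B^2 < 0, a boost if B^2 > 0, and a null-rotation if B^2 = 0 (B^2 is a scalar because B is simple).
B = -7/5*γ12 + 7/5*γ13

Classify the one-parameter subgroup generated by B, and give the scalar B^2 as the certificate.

B^2 term by term: the squares give (-7/5)^2*(γ12)^2 + (7/5)^2*(γ13)^2 = 49/25*(-1) + 49/25*(+1) = 0 (each basis 2-blade squares to minus the product of its generators' squares); cross terms between blades sharing an index anticommute and cancel. So B^2 = 0.
Answer: null-rotation, certificate B^2 = 0. The invariant at work: B^2 = 0 is unchanged by conjugation, hence its sign classifies the subgroup whatever basis B is written in.


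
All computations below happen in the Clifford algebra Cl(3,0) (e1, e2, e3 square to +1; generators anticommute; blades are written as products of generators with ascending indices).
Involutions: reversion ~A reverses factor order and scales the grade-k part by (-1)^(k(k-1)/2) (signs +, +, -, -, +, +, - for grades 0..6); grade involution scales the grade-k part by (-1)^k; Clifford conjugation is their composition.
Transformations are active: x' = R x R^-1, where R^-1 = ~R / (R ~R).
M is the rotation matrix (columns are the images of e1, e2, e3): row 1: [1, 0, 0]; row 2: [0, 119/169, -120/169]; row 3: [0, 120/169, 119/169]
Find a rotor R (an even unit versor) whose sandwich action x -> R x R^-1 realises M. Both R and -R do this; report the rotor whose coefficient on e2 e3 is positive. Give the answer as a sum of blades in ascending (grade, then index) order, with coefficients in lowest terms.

Method: write R = a + b12*e1 e2 + b13*e1 e3 + b23*e2 e3 with a^2 + b12^2 + b13^2 + b23^2 = 1 (so R^-1 = ~R). Expanding the columns R e_j ~R gives tr M = 4a^2 - 1 and, from the antisymmetric part, M21 - M12 = -4a*b12, M13 - M31 = 4a*b13, M32 - M23 = -4a*b23.
Here tr M = 407/169, so a^2 = (1 + tr M)/4 = 144/169 and a = ±12/13. Taking a = 12/13: M21 - M12 = 0, M13 - M31 = 0, M32 - M23 = 240/169, giving b12 = 0, b13 = 0, b23 = -5/13, i.e. R = 12/13 - 5/13*e2 e3.
Its e2 e3 coefficient is negative, so report the other preimage -R.
Answer: -12/13 + 5/13*e2 e3. Why the constraint matters: R and -R act identically through the sandwich — M has trace 407/169 either way — so only the sign condition on e2 e3 picks one of the two preimages.


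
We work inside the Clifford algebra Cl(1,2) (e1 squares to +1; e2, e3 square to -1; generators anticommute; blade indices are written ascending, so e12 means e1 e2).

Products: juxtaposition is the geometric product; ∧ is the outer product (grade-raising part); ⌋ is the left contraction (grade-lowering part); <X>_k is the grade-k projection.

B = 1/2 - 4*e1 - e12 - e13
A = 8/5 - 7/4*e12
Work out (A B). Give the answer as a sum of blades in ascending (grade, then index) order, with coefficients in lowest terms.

step 1: 51/20 - 32/5*e1 - 7*e2 - 99/40*e12 - 8/5*e13 - 7/4*e23
Answer: 51/20 - 32/5*e1 - 7*e2 - 99/40*e12 - 8/5*e13 - 7/4*e23


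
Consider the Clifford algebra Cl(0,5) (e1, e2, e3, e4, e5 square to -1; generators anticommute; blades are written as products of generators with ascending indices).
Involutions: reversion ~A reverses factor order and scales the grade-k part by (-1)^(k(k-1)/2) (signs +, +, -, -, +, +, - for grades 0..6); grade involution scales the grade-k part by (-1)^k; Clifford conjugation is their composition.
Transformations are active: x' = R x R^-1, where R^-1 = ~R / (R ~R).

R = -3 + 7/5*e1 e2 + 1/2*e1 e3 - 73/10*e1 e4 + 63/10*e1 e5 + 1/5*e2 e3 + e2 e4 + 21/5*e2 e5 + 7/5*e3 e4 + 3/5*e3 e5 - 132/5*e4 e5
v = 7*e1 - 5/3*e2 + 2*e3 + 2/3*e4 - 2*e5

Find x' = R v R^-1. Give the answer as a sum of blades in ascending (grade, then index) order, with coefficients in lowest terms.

~R = -3 - 7/5*e1 e2 - 1/2*e1 e3 + 73/10*e1 e4 - 63/10*e1 e5 - 1/5*e2 e3 - e2 e4 - 21/5*e2 e5 - 7/5*e3 e4 - 3/5*e3 e5 + 132/5*e4 e5, and R ~R = 16443/20, so R^-1 = ~R / (16443/20).
R v = -11/5*e1 + 332/15*e2 - 77/30*e3 - 3143/30*e4 + 267/10*e5 + 151/30*e1 e2 e3 - 127/30*e1 e2 e4 + 371/10*e1 e2 e5 + 371/15*e1 e3 e4 - 47/5*e1 e3 e5 - 872/5*e1 e4 e5 - 21/5*e2 e3 e4 - 49/5*e2 e3 e5 + 196/5*e2 e4 e5 - 56*e3 e4 e5
Answer: 54709/11745*e1 - 19859/11745*e2 + 314/135*e3 + 28958/11745*e4 + 3850/783*e5


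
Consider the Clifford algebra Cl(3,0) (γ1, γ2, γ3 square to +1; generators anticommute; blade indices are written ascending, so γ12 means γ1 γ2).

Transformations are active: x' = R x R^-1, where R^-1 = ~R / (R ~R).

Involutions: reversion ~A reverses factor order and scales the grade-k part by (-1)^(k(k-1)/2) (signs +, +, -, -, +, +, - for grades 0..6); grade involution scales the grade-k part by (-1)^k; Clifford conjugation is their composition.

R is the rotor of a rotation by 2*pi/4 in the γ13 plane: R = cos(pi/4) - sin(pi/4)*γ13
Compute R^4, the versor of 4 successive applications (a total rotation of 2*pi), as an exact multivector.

Half-angle bookkeeping: 4 applications in γ13 add up to rotor phase 4*pi/4 = pi, so R^4 = cos(pi) - sin(pi)*γ13.
cos(pi) = -1 and sin(pi) = 0, so R^4 = -1. The total rotation 2*pi is 1 full turn, so every vector returns to itself, yet the rotor is -1, on the OTHER sheet of the double cover (an odd number of 2*pi turns).
Answer: -1


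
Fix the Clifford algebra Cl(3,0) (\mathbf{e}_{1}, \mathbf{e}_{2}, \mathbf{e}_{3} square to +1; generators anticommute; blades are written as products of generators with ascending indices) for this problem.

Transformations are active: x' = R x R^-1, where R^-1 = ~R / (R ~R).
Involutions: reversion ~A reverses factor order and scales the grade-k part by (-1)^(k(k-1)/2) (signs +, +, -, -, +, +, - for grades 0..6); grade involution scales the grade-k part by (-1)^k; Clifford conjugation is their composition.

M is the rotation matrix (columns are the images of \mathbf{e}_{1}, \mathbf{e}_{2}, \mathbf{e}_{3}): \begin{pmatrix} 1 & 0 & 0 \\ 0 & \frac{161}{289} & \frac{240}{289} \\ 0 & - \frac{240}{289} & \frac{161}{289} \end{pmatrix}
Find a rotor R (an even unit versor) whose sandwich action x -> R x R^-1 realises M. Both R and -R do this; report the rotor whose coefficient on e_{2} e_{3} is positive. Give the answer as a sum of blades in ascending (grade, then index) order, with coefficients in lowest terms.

Method: write R = a + b12*e_{1} e_{2} + b13*e_{1} e_{3} + b23*e_{2} e_{3} with a^2 + b12^2 + b13^2 + b23^2 = 1 (so R^-1 = ~R). Expanding the columns R e_j ~R gives tr M = 4a^2 - 1 and, from the antisymmetric part, M21 - M12 = -4a*b12, M13 - M31 = 4a*b13, M32 - M23 = -4a*b23.
Here tr M = \frac{611}{289}, so a^2 = (1 + tr M)/4 = \frac{225}{289} and a = ±\frac{15}{17}. Taking a = \frac{15}{17}: M21 - M12 = 0, M13 - M31 = 0, M32 - M23 = -\frac{480}{289}, giving b12 = 0, b13 = 0, b23 = \frac{8}{17}, i.e. R = \frac{15}{17} + \frac{8}{17} e_{2} e_{3}.
Its e_{2} e_{3} coefficient is already positive.
Answer: \frac{15}{17} + \frac{8}{17} e_{2} e_{3}. Recall the cover is two-to-one: with M of trace \frac{611}{289}, both preimages act alike, and the stated e_{2} e_{3} sign chooses the sheet.


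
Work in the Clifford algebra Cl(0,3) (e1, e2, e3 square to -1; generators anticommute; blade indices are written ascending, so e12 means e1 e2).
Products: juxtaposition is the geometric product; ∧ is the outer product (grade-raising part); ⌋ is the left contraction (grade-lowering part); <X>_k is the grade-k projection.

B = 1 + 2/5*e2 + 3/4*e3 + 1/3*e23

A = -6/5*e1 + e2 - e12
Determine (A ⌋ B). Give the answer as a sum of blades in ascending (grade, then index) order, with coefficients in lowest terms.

step 1: -2/5 - 1/3*e3
Answer: -2/5 - 1/3*e3


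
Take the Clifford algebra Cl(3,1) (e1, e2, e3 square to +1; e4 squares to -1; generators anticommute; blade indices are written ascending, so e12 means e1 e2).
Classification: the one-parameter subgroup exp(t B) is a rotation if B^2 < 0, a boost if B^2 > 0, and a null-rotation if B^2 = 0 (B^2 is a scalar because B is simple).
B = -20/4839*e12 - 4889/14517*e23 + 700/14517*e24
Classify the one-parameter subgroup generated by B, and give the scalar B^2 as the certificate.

B^2 term by term: the squares give (-20/4839)^2*(e12)^2 + (-4889/14517)^2*(e23)^2 + (700/14517)^2*(e24)^2 = 400/23415921*(-1) + 23902321/210743289*(-1) + 490000/210743289*(+1) = -1/9 (each basis 2-blade squares to minus the product of its generators' squares); cross terms between blades sharing an index anticommute and cancel. So B^2 = -1/9.
Answer: rotation, certificate B^2 = -1/9. Certificate logic: -1/9 is a conjugation-invariant scalar, so its sign fixes rotation versus boost versus null-rotation outright.


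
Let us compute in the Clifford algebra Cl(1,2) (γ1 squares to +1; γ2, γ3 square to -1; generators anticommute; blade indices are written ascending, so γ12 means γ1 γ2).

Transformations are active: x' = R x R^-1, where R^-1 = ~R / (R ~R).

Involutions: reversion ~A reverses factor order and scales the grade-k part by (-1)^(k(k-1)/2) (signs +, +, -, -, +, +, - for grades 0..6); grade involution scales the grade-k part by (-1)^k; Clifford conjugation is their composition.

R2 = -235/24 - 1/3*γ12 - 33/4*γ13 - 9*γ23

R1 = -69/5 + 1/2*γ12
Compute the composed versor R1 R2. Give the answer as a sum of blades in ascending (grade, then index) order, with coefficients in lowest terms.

Distribute over the terms of R1 (each basis-blade product reordered to ascending indices, repeated generators contracted through their squares):
(-69/5) R2 = 1081/8 + 23/5*γ12 + 2277/20*γ13 + 621/5*γ23
(1/2*γ12) R2 = -1/6 - 235/48*γ12 + 9/2*γ13 + 33/8*γ23
Summing the partial products and collecting blades:
Answer: 3239/24 - 71/240*γ12 + 2367/20*γ13 + 5133/40*γ23


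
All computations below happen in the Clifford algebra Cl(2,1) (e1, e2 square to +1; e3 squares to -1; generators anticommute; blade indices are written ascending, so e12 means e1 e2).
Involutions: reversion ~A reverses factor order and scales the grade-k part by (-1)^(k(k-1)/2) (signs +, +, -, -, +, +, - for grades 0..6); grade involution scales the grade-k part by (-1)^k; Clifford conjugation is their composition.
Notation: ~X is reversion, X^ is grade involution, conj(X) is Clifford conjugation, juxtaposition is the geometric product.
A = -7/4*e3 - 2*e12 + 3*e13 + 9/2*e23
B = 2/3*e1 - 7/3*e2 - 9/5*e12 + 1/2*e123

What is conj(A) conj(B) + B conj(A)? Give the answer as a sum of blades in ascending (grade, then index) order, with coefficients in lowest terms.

first term: -18/5 + 29/12*e1 + 17/6*e2 + 15/2*e3 - 7/8*e12 + 139/15*e13 - 569/60*e23 + 263/20*e123
second term: 18/5 + 29/12*e1 + 17/6*e2 + 15/2*e3 - 7/8*e12 + 139/15*e13 - 569/60*e23 - 263/20*e123
Answer: 29/6*e1 + 17/3*e2 + 15*e3 - 7/4*e12 + 278/15*e13 - 569/30*e23


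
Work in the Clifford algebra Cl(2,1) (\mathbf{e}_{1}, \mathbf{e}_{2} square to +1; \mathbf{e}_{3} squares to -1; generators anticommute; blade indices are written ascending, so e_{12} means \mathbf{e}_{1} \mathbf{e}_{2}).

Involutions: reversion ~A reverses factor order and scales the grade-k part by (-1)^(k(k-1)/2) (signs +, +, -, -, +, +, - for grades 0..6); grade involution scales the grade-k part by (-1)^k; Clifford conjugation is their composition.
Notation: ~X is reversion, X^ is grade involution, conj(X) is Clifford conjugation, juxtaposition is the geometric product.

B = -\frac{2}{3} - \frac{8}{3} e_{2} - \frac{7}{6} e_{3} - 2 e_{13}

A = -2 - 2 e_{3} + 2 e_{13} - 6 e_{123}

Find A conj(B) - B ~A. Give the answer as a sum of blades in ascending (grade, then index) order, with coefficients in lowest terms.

first term: \frac{23}{3} - \frac{19}{3} e_{1} + \frac{20}{3} e_{2} - e_{3} + 7 e_{12} + \frac{32}{3} e_{13} + \frac{16}{3} e_{23} - \frac{4}{3} e_{123}
second term: 3 - \frac{5}{3} e_{1} + \frac{52}{3} e_{2} + \frac{11}{3} e_{3} + 7 e_{12} + \frac{64}{3} e_{13} + \frac{16}{3} e_{23} - \frac{28}{3} e_{123}
Answer: \frac{14}{3} - \frac{14}{3} e_{1} - \frac{32}{3} e_{2} - \frac{14}{3} e_{3} - \frac{32}{3} e_{13} + 8 e_{123}


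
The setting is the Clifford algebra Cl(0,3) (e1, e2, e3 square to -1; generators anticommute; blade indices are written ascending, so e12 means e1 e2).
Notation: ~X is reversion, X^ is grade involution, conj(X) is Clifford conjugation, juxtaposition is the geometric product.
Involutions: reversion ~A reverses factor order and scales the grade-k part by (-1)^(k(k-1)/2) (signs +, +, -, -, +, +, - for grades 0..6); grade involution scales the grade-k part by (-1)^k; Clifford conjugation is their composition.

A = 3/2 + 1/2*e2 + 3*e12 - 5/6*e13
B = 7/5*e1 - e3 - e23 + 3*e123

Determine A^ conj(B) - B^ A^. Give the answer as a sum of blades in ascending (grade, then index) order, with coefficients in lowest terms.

first term: -19/15*e1 - 67/10*e2 - 35/6*e3 - 23/15*e12 - 9/2*e13 + e23 + 15/2*e123
second term: -44/15*e1 + 67/10*e2 + 59/6*e3 - 2/15*e12 - 3/2*e13 - e23 - 3/2*e123
Answer: 5/3*e1 - 67/5*e2 - 47/3*e3 - 7/5*e12 - 3*e13 + 2*e23 + 9*e123


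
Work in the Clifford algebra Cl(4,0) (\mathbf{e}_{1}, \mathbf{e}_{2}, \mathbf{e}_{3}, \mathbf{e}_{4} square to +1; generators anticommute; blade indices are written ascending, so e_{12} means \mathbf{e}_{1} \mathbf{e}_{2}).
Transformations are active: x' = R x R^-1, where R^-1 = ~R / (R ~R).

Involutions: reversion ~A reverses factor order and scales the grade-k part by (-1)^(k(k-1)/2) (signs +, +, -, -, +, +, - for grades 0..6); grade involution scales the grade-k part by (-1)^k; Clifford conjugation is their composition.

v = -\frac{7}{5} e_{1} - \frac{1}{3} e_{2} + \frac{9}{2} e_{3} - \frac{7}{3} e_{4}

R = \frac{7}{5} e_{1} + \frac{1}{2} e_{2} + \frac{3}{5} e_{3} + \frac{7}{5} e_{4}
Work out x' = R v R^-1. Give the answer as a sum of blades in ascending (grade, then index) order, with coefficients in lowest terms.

~R = \frac{7}{5} e_{1} + \frac{1}{2} e_{2} + \frac{3}{5} e_{3} + \frac{7}{5} e_{4}, and R ~R = \frac{453}{100}, so R^-1 = ~R / (\frac{453}{100}).
R v = -\frac{202}{75} + \frac{7}{30} e_{12} + \frac{357}{50} e_{13} - \frac{98}{75} e_{14} + \frac{49}{20} e_{23} - \frac{7}{10} e_{24} - \frac{77}{10} e_{34}
Answer: -\frac{1799}{6795} e_{1} - \frac{355}{1359} e_{2} - \frac{23617}{4530} e_{3} + \frac{4543}{6795} e_{4}


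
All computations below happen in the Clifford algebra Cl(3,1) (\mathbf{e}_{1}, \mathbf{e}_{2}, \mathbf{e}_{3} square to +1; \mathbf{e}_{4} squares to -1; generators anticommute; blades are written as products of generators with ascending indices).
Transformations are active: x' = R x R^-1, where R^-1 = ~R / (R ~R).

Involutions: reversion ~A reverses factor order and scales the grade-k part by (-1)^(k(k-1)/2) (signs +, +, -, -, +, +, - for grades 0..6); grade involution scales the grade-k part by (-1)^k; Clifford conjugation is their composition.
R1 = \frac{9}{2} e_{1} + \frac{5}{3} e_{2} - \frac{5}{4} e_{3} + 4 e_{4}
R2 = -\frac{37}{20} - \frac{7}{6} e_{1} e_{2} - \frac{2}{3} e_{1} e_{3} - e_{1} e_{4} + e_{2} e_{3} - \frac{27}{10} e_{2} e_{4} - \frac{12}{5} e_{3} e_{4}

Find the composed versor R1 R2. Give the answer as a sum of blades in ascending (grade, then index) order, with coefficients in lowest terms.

Distribute over the terms of R1 (each basis-blade product reordered to ascending indices, repeated generators contracted through their squares):
(\frac{9}{2} e_{1}) R2 = -\frac{333}{40} e_{1} - \frac{21}{4} e_{2} - 3 e_{3} - \frac{9}{2} e_{4} + \frac{9}{2} e_{1} e_{2} e_{3} - \frac{243}{20} e_{1} e_{2} e_{4} - \frac{54}{5} e_{1} e_{3} e_{4}
(\frac{5}{3} e_{2}) R2 = \frac{35}{18} e_{1} - \frac{37}{12} e_{2} + \frac{5}{3} e_{3} - \frac{9}{2} e_{4} + \frac{10}{9} e_{1} e_{2} e_{3} + \frac{5}{3} e_{1} e_{2} e_{4} - 4 e_{2} e_{3} e_{4}
(-\frac{5}{4} e_{3}) R2 = -\frac{5}{6} e_{1} + \frac{5}{4} e_{2} + \frac{37}{16} e_{3} + 3 e_{4} + \frac{35}{24} e_{1} e_{2} e_{3} - \frac{5}{4} e_{1} e_{3} e_{4} - \frac{27}{8} e_{2} e_{3} e_{4}
(4 e_{4}) R2 = -4 e_{1} - \frac{54}{5} e_{2} - \frac{48}{5} e_{3} - \frac{37}{5} e_{4} - \frac{14}{3} e_{1} e_{2} e_{4} - \frac{8}{3} e_{1} e_{3} e_{4} + 4 e_{2} e_{3} e_{4}
Summing the partial products and collecting blades:
Answer: -\frac{4037}{360} e_{1} - \frac{1073}{60} e_{2} - \frac{2069}{240} e_{3} - \frac{67}{5} e_{4} + \frac{509}{72} e_{1} e_{2} e_{3} - \frac{303}{20} e_{1} e_{2} e_{4} - \frac{883}{60} e_{1} e_{3} e_{4} - \frac{27}{8} e_{2} e_{3} e_{4}
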